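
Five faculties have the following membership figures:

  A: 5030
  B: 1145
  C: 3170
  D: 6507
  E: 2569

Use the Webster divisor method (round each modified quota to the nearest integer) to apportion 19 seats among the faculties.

A: 5, B: 1, C: 3, D: 7, E: 3

Standard divisor 18421/19 ≈ 969.526; standard quotas: A 5.188, B 1.181, C 3.270, D 6.712, E 2.650.
Rounding to the nearest integer gives A 5, B 1, C 3, D 7, E 3 — total 19, matching the house size, so no adjustment is needed.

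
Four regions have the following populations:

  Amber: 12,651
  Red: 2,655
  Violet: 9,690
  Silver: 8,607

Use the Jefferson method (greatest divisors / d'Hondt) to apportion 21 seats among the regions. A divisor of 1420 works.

Amber: 8, Red: 1, Violet: 6, Silver: 6

With modified divisor 1420: modified quotas Amber 8.909, Red 1.870, Violet 6.824, Silver 6.061.
Rounding down: Amber 8, Red 1, Violet 6, Silver 6 (total 21).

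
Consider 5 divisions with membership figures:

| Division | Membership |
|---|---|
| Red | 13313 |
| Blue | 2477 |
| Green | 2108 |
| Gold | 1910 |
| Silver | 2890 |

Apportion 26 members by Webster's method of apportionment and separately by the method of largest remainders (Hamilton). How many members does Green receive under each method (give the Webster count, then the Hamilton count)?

Webster: Red 16, Blue 3, Green 2, Gold 2, Silver 3.
Hamilton: Red 15, Blue 3, Green 3, Gold 2, Silver 3.
Green gets 2 under Webster and 3 under Hamilton.

2 and 3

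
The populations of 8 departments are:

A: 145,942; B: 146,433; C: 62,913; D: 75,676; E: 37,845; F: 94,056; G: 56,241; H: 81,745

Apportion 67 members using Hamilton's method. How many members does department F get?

Total 700851; standard divisor 700851/67 ≈ 10460.463.
Standard quotas: A 13.9518, B 13.9987, C 6.0144, D 7.2345, E 3.6179, F 8.9916, G 5.3765, H 7.8147.
Lower quotas: A 13, B 13, C 6, D 7, E 3, F 8, G 5, H 7 (sum 62, leaving 5 seats).
Remainders in descending order: B 0.9987, F 0.9916, A 0.9518, H 0.8147, E 0.6179, G 0.3765, D 0.2345, C 0.0144.
Largest remainders: B, F, A, H, E receive the extra seats.
F receives 9.

9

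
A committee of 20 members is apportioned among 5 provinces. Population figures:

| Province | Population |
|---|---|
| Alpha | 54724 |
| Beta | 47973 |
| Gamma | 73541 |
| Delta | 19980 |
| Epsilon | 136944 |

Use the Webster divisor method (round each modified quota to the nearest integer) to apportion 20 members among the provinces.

Alpha=3, Beta=3, Gamma=5, Delta=1, Epsilon=8

Standard divisor 333162/20 ≈ 16658.1; standard quotas: Alpha 3.285, Beta 2.880, Gamma 4.415, Delta 1.199, Epsilon 8.221.
Rounding to the nearest integer gives 3, 3, 4, 1, 8 = 19 seats, so the divisor must be adjusted.
With modified divisor 16200: modified quotas Alpha 3.378, Beta 2.961, Gamma 4.540, Delta 1.233, Epsilon 8.453.
Rounding to the nearest integer: Alpha 3, Beta 3, Gamma 5, Delta 1, Epsilon 8 (total 20).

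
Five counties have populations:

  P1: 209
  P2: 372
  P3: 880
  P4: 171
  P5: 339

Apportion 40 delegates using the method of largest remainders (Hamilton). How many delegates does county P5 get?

Total 1971; standard divisor 1971/40 ≈ 49.275.
Standard quotas: P1 4.242, P2 7.549, P3 17.859, P4 3.470, P5 6.880.
Lower quotas: P1 4, P2 7, P3 17, P4 3, P5 6 (sum 37, leaving 3 seats).
Remainders in descending order: P5 0.880, P3 0.859, P2 0.549, P4 0.470, P1 0.242.
The surplus seats go to P5, P3, P2.
P5 receives 7.

7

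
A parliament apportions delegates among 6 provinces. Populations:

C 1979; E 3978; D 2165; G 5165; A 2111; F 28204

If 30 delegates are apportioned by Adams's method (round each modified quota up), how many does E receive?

Standard divisor 43602/30 ≈ 1453.4; standard quotas: C 1.362, E 2.737, D 1.490, G 3.554, A 1.452, F 19.406.
Rounding up gives 2, 3, 2, 4, 2, 20 = 33 seats, so the divisor must be adjusted.
With modified divisor 1700: modified quotas C 1.164, E 2.340, D 1.274, G 3.038, A 1.242, F 16.591.
Rounding up: C 2, E 3, D 2, G 4, A 2, F 17 (total 30).
E receives 3.

3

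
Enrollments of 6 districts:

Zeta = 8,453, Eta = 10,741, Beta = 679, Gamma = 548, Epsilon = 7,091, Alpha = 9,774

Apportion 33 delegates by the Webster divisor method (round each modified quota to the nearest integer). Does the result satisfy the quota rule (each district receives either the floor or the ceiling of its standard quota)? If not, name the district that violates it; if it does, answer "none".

Standard quotas: Zeta 7.481, Eta 9.506, Beta 0.601, Gamma 0.485, Epsilon 6.276, Alpha 8.650.
Webster allocation: Zeta 7, Eta 10, Beta 1, Gamma 0, Epsilon 6, Alpha 9.
Every allocation lies between the lower and upper quota.

none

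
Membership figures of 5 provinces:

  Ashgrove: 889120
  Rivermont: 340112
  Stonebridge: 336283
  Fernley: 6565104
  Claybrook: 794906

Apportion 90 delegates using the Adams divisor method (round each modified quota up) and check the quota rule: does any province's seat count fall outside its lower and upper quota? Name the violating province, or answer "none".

Fernley

Standard quotas: Ashgrove 8.965, Rivermont 3.429, Stonebridge 3.391, Fernley 66.199, Claybrook 8.015.
Adams allocation: Ashgrove 9, Rivermont 4, Stonebridge 4, Fernley 65, Claybrook 8.
Fernley has quota 66.199 (lower 66, upper 67) but receives 65 — outside the quota interval.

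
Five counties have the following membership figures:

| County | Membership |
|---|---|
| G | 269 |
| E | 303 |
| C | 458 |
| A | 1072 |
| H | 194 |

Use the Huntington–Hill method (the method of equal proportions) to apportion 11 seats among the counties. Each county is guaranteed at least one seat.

With divisor 205: modified quotas G 1.312, E 1.478, C 2.234, A 5.229, H 0.946.
Geometric-mean thresholds: G √(1·2)=1.414, E √(1·2)=1.414, C √(2·3)=2.449, A √(5·6)=5.477, H (min 1).
Each quota rounded against its threshold gives G 1, E 2, C 2, A 5, H 1 (total 11).

G 1, E 2, C 2, A 5, H 1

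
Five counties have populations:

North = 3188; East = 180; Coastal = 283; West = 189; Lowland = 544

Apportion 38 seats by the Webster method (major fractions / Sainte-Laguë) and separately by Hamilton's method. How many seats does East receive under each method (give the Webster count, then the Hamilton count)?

Webster: North 27, East 2, Coastal 2, West 2, Lowland 5.
Hamilton: North 28, East 1, Coastal 2, West 2, Lowland 5.
East gets 2 under Webster and 1 under Hamilton.

2 and 1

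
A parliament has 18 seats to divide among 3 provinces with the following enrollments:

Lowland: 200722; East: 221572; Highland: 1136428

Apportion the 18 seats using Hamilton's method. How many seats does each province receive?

Lowland 2, East 3, Highland 13

The standard divisor is 1558722/18 ≈ 86595.667.
Standard quotas: Lowland 2.3179, East 2.5587, Highland 13.1234.
Lower quotas: Lowland 2, East 2, Highland 13 (sum 17, leaving 1 seat).
Remainders in descending order: East 0.5587, Lowland 0.3179, Highland 0.1234.
Largest remainder: East receives the extra seat.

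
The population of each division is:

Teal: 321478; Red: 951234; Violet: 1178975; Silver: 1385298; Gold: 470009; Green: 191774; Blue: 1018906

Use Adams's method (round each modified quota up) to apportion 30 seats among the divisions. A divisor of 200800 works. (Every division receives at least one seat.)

Teal=2, Red=5, Violet=6, Silver=7, Gold=3, Green=1, Blue=6

With modified divisor 200800: modified quotas Teal 1.601, Red 4.737, Violet 5.871, Silver 6.899, Gold 2.341, Green 0.955, Blue 5.074.
Rounding up: Teal 2, Red 5, Violet 6, Silver 7, Gold 3, Green 1, Blue 6 (total 30).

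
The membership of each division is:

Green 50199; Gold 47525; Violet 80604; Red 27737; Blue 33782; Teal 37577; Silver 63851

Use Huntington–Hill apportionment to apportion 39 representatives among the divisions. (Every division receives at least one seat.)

With divisor 8605: modified quotas Green 5.834, Gold 5.523, Violet 9.367, Red 3.223, Blue 3.926, Teal 4.367, Silver 7.420.
Geometric-mean thresholds: Green √(5·6)=5.477, Gold √(5·6)=5.477, Violet √(9·10)=9.487, Red √(3·4)=3.464, Blue √(3·4)=3.464, Teal √(4·5)=4.472, Silver √(7·8)=7.483.
Each quota rounded against its threshold gives Green 6, Gold 6, Violet 9, Red 3, Blue 4, Teal 4, Silver 7 (total 39).

Green: 6, Gold: 6, Violet: 9, Red: 3, Blue: 4, Teal: 4, Silver: 7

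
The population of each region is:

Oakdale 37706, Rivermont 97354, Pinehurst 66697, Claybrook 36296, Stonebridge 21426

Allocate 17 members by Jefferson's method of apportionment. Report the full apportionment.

Standard divisor 259479/17 ≈ 15263.471; standard quotas: Oakdale 2.470, Rivermont 6.378, Pinehurst 4.370, Claybrook 2.378, Stonebridge 1.404.
Rounding down gives 2, 6, 4, 2, 1 = 15 seats, so the divisor must be adjusted.
With modified divisor 13000: modified quotas Oakdale 2.900, Rivermont 7.489, Pinehurst 5.131, Claybrook 2.792, Stonebridge 1.648.
Rounding down: Oakdale 2, Rivermont 7, Pinehurst 5, Claybrook 2, Stonebridge 1 (total 17).

Oakdale 2; Rivermont 7; Pinehurst 5; Claybrook 2; Stonebridge 1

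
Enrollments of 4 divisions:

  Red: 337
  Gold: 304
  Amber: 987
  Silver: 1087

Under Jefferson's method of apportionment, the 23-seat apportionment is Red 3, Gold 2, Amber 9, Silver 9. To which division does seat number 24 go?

Silver

Priority for the next seat is population ÷ (current seats + 1).
Priorities: Red 84.250, Gold 101.333, Amber 98.700, Silver 108.700.
Highest priority: Silver.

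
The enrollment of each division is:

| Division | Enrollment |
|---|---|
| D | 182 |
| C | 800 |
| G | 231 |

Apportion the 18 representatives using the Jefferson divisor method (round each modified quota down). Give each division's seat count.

D=2; C=13; G=3

Standard divisor 1213/18 ≈ 67.389; standard quotas: D 2.701, C 11.871, G 3.428.
Rounding down gives 2, 11, 3 = 16 seats, so the divisor must be adjusted.
With modified divisor 61.1: modified quotas D 2.979, C 13.093, G 3.781.
Rounding down: D 2, C 13, G 3 (total 18).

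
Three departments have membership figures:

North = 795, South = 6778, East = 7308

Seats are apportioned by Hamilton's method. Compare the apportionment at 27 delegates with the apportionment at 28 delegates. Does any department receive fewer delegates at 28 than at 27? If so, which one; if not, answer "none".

At 27 seats: North 2, South 12, East 13.
At 28 seats: North 1, South 13, East 14.
North drops from 2 to 1.

North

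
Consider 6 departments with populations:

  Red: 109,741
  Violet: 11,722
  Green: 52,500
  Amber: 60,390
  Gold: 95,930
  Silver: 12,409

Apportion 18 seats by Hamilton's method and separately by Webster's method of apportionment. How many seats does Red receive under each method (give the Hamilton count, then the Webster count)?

6 and 5

Hamilton: Red 6, Violet 0, Green 3, Amber 3, Gold 5, Silver 1.
Webster: Red 5, Violet 1, Green 3, Amber 3, Gold 5, Silver 1.
Red gets 6 under Hamilton and 5 under Webster.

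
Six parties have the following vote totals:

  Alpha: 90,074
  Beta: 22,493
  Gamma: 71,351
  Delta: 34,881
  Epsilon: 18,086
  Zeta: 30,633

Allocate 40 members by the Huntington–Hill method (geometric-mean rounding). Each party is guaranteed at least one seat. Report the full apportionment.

Alpha 13; Beta 3; Gamma 11; Delta 5; Epsilon 3; Zeta 5

With divisor 6740: modified quotas Alpha 13.364, Beta 3.337, Gamma 10.586, Delta 5.175, Epsilon 2.683, Zeta 4.545.
Geometric-mean thresholds: Alpha √(13·14)=13.491, Beta √(3·4)=3.464, Gamma √(10·11)=10.488, Delta √(5·6)=5.477, Epsilon √(2·3)=2.449, Zeta √(4·5)=4.472.
Each quota rounded against its threshold gives Alpha 13, Beta 3, Gamma 11, Delta 5, Epsilon 3, Zeta 5 (total 40).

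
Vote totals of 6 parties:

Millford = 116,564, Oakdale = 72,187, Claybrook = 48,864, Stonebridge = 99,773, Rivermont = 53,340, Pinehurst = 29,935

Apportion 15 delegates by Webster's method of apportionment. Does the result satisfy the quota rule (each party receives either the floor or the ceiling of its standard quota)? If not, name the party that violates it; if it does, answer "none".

none

Standard quotas: Millford 4.156, Oakdale 2.574, Claybrook 1.742, Stonebridge 3.558, Rivermont 1.902, Pinehurst 1.067.
Webster allocation: Millford 4, Oakdale 3, Claybrook 2, Stonebridge 3, Rivermont 2, Pinehurst 1.
Every allocation lies between the lower and upper quota.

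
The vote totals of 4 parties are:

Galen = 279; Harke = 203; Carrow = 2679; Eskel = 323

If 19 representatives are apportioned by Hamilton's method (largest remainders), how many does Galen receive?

1

The standard divisor is 3484/19 ≈ 183.368.
Standard quotas: Galen 1.522, Harke 1.107, Carrow 14.610, Eskel 1.761.
Lower quotas: Galen 1, Harke 1, Carrow 14, Eskel 1 (sum 17, leaving 2 seats).
Remainders in descending order: Eskel 0.761, Carrow 0.610, Galen 0.522, Harke 0.107.
The surplus seats go to Eskel, Carrow.
Galen receives 1.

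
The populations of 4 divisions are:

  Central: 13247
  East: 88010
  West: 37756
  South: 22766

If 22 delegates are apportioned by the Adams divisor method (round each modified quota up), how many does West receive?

Standard divisor 161779/22 ≈ 7353.591; standard quotas: Central 1.801, East 11.968, West 5.134, South 3.096.
Rounding up gives 2, 12, 6, 4 = 24 seats, so the divisor must be adjusted.
With modified divisor 7800: modified quotas Central 1.698, East 11.283, West 4.841, South 2.919.
Rounding up: Central 2, East 12, West 5, South 3 (total 22).
West receives 5.

5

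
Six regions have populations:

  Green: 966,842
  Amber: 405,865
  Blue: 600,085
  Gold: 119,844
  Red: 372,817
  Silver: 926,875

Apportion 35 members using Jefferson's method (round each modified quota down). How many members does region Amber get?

4

Standard divisor 3392328/35 ≈ 96923.657; standard quotas: Green 9.975, Amber 4.187, Blue 6.191, Gold 1.236, Red 3.847, Silver 9.563.
Rounding down gives 9, 4, 6, 1, 3, 9 = 32 seats, so the divisor must be adjusted.
With modified divisor 90300: modified quotas Green 10.707, Amber 4.495, Blue 6.645, Gold 1.327, Red 4.129, Silver 10.264.
Rounding down: Green 10, Amber 4, Blue 6, Gold 1, Red 4, Silver 10 (total 35).
Amber receives 4.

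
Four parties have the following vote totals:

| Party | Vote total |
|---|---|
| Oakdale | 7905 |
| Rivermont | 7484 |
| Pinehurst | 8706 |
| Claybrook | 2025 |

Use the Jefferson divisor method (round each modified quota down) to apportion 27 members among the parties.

Oakdale 8, Rivermont 8, Pinehurst 9, Claybrook 2

Standard divisor 26120/27 ≈ 967.407; standard quotas: Oakdale 8.171, Rivermont 7.736, Pinehurst 8.999, Claybrook 2.093.
Rounding down gives 8, 7, 8, 2 = 25 seats, so the divisor must be adjusted.
With modified divisor 900: modified quotas Oakdale 8.783, Rivermont 8.316, Pinehurst 9.673, Claybrook 2.250.
Rounding down: Oakdale 8, Rivermont 8, Pinehurst 9, Claybrook 2 (total 27).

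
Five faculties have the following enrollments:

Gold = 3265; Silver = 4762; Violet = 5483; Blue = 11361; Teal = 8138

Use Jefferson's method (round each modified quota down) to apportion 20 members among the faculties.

Standard divisor 33009/20 ≈ 1650.45; standard quotas: Gold 1.978, Silver 2.885, Violet 3.322, Blue 6.884, Teal 4.931.
Rounding down gives 1, 2, 3, 6, 4 = 16 seats, so the divisor must be adjusted.
With modified divisor 1500: modified quotas Gold 2.177, Silver 3.175, Violet 3.655, Blue 7.574, Teal 5.425.
Rounding down: Gold 2, Silver 3, Violet 3, Blue 7, Teal 5 (total 20).

Gold 2, Silver 3, Violet 3, Blue 7, Teal 5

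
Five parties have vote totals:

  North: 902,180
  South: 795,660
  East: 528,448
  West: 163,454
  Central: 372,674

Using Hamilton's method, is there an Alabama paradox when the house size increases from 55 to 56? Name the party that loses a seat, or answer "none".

none

At 55 seats: North 18, South 16, East 11, West 3, Central 7.
At 56 seats: North 18, South 16, East 11, West 3, Central 8.
No party's allocation decreased.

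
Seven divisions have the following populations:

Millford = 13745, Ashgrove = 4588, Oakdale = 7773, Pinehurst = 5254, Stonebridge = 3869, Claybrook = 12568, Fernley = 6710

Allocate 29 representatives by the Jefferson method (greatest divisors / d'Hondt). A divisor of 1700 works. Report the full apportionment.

With modified divisor 1700: modified quotas Millford 8.085, Ashgrove 2.699, Oakdale 4.572, Pinehurst 3.091, Stonebridge 2.276, Claybrook 7.393, Fernley 3.947.
Rounding down: Millford 8, Ashgrove 2, Oakdale 4, Pinehurst 3, Stonebridge 2, Claybrook 7, Fernley 3 (total 29).

Millford 8, Ashgrove 2, Oakdale 4, Pinehurst 3, Stonebridge 2, Claybrook 7, Fernley 3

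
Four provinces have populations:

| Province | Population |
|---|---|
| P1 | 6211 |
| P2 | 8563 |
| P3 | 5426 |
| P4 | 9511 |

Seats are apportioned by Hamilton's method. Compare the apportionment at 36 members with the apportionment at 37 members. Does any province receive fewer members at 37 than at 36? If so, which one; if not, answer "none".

At 36 seats: P1 8, P2 10, P3 7, P4 11.
At 37 seats: P1 8, P2 10, P3 7, P4 12.
No province's allocation decreased.

none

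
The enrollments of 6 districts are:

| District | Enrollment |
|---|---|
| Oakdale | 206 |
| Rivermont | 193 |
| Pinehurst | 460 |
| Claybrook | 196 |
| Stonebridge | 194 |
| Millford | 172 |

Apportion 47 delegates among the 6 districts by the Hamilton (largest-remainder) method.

Total 1421; standard divisor 1421/47 ≈ 30.234.
Standard quotas: Oakdale 6.814, Rivermont 6.384, Pinehurst 15.215, Claybrook 6.483, Stonebridge 6.417, Millford 5.689.
Lower quotas: Oakdale 6, Rivermont 6, Pinehurst 15, Claybrook 6, Stonebridge 6, Millford 5 (sum 44, leaving 3 seats).
Remainders in descending order: Oakdale 0.814, Millford 0.689, Claybrook 0.483, Stonebridge 0.417, Rivermont 0.384, Pinehurst 0.215.
Largest remainders: Oakdale, Millford, Claybrook receive the extra seats.

Oakdale=7, Rivermont=6, Pinehurst=15, Claybrook=7, Stonebridge=6, Millford=6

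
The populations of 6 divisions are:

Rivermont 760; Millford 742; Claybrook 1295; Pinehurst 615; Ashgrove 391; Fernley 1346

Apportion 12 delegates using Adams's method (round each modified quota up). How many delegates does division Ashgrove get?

Standard divisor 5149/12 ≈ 429.083; standard quotas: Rivermont 1.771, Millford 1.729, Claybrook 3.018, Pinehurst 1.433, Ashgrove 0.911, Fernley 3.137.
Rounding up gives 2, 2, 4, 2, 1, 4 = 15 seats, so the divisor must be adjusted.
With modified divisor 630: modified quotas Rivermont 1.206, Millford 1.178, Claybrook 2.056, Pinehurst 0.976, Ashgrove 0.621, Fernley 2.137.
Rounding up: Rivermont 2, Millford 2, Claybrook 3, Pinehurst 1, Ashgrove 1, Fernley 3 (total 12).
Ashgrove receives 1.

1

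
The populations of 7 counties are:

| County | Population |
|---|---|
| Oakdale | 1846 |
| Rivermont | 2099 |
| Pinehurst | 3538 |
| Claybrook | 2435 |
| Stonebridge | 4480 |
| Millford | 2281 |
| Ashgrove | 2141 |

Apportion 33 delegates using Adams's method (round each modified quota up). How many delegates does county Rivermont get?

Standard divisor 18820/33 ≈ 570.303; standard quotas: Oakdale 3.237, Rivermont 3.680, Pinehurst 6.204, Claybrook 4.270, Stonebridge 7.855, Millford 4.000, Ashgrove 3.754.
Rounding up gives 4, 4, 7, 5, 8, 4, 4 = 36 seats, so the divisor must be adjusted.
With modified divisor 630: modified quotas Oakdale 2.930, Rivermont 3.332, Pinehurst 5.616, Claybrook 3.865, Stonebridge 7.111, Millford 3.621, Ashgrove 3.398.
Rounding up: Oakdale 3, Rivermont 4, Pinehurst 6, Claybrook 4, Stonebridge 8, Millford 4, Ashgrove 4 (total 33).
Rivermont receives 4.

4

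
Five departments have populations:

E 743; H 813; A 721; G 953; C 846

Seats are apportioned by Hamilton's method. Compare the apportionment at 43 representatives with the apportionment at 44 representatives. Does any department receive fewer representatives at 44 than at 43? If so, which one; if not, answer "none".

At 43 seats: E 8, H 8, A 8, G 10, C 9.
At 44 seats: E 8, H 9, A 8, G 10, C 9.
No department's allocation decreased.

none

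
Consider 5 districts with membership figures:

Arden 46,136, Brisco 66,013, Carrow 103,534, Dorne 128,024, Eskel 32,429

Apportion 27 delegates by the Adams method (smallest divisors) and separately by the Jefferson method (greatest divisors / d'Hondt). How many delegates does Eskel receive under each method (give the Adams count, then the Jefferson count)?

3 and 2

Adams: Arden 3, Brisco 5, Carrow 7, Dorne 9, Eskel 3.
Jefferson: Arden 3, Brisco 5, Carrow 8, Dorne 9, Eskel 2.
Eskel gets 3 under Adams and 2 under Jefferson.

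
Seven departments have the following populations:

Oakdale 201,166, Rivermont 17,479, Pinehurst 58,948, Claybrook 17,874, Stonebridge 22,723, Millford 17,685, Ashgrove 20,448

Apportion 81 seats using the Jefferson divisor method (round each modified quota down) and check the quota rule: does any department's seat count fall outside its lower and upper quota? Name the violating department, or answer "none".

Standard quotas: Oakdale 45.729, Rivermont 3.973, Pinehurst 13.400, Claybrook 4.063, Stonebridge 5.165, Millford 4.020, Ashgrove 4.648.
Jefferson allocation: Oakdale 47, Rivermont 4, Pinehurst 13, Claybrook 4, Stonebridge 5, Millford 4, Ashgrove 4.
Oakdale has quota 45.729 (lower 45, upper 46) but receives 47 — outside the quota interval.

Oakdale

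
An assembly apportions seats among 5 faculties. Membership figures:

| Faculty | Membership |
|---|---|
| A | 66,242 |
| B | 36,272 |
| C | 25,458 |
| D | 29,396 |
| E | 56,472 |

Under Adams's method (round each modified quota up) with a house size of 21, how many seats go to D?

Standard divisor 213840/21 ≈ 10182.857; standard quotas: A 6.505, B 3.562, C 2.500, D 2.887, E 5.546.
Rounding up gives 7, 4, 3, 3, 6 = 23 seats, so the divisor must be adjusted.
With modified divisor 11700: modified quotas A 5.662, B 3.100, C 2.176, D 2.512, E 4.827.
Rounding up: A 6, B 4, C 3, D 3, E 5 (total 21).
D receives 3.

3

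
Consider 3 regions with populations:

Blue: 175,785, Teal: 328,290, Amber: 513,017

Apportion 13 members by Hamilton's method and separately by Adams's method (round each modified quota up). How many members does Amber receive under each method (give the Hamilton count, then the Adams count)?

Hamilton: Blue 2, Teal 4, Amber 7.
Adams: Blue 3, Teal 4, Amber 6.
Amber gets 7 under Hamilton and 6 under Adams.

7 and 6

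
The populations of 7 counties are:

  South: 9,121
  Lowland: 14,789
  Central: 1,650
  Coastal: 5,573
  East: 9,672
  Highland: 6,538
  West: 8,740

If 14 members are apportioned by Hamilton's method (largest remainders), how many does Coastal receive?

Standard divisor: 56083 ÷ 14 ≈ 4005.929.
Standard quotas: South 2.2769, Lowland 3.6918, Central 0.4119, Coastal 1.3912, East 2.4144, Highland 1.6321, West 2.1818.
Lower quotas: South 2, Lowland 3, Central 0, Coastal 1, East 2, Highland 1, West 2 (sum 11, leaving 3 seats).
Remainders in descending order: Lowland 0.6918, Highland 0.6321, East 0.4144, Central 0.4119, Coastal 0.3912, South 0.2769, West 0.1818.
Largest remainders: Lowland, Highland, East receive the extra seats.
Coastal receives 1.

1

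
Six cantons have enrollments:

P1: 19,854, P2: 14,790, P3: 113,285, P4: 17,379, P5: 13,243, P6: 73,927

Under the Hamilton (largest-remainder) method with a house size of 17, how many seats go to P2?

The standard divisor is 252478/17 ≈ 14851.647.
Standard quotas: P1 1.3368, P2 0.9958, P3 7.6278, P4 1.1702, P5 0.8917, P6 4.9777.
Lower quotas: P1 1, P2 0, P3 7, P4 1, P5 0, P6 4 (sum 13, leaving 4 seats).
Remainders in descending order: P2 0.9958, P6 0.9777, P5 0.8917, P3 0.6278, P1 0.3368, P4 0.1702.
The surplus seats go to P2, P6, P5, P3.
P2 receives 1.

1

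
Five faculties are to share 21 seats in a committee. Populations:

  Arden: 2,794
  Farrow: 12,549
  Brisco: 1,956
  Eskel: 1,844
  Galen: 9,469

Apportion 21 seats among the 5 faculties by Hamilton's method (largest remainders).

Arden: 2; Farrow: 9; Brisco: 2; Eskel: 1; Galen: 7

The standard divisor is 28612/21 ≈ 1362.476.
Standard quotas: Arden 2.0507, Farrow 9.2104, Brisco 1.4356, Eskel 1.3534, Galen 6.9498.
Lower quotas: Arden 2, Farrow 9, Brisco 1, Eskel 1, Galen 6 (sum 19, leaving 2 seats).
Remainders in descending order: Galen 0.9498, Brisco 0.4356, Eskel 0.3534, Farrow 0.2104, Arden 0.0507.
The surplus seats go to Galen, Brisco.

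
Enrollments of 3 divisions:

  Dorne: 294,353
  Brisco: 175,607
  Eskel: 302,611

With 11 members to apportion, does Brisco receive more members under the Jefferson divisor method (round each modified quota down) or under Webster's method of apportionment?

Webster

Jefferson: Dorne 4, Brisco 2, Eskel 5.
Webster: Dorne 4, Brisco 3, Eskel 4.
Brisco gets 2 under Jefferson and 3 under Webster.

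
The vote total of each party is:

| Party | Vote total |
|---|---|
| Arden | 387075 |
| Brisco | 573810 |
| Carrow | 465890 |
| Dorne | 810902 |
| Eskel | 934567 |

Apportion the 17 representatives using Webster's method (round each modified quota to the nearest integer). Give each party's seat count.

Standard divisor 3172244/17 ≈ 186602.588; standard quotas: Arden 2.074, Brisco 3.075, Carrow 2.497, Dorne 4.346, Eskel 5.008.
Rounding to the nearest integer gives 2, 3, 2, 4, 5 = 16 seats, so the divisor must be adjusted.
With modified divisor 183300: modified quotas Arden 2.112, Brisco 3.130, Carrow 2.542, Dorne 4.424, Eskel 5.099.
Rounding to the nearest integer: Arden 2, Brisco 3, Carrow 3, Dorne 4, Eskel 5 (total 17).

Arden 2, Brisco 3, Carrow 3, Dorne 4, Eskel 5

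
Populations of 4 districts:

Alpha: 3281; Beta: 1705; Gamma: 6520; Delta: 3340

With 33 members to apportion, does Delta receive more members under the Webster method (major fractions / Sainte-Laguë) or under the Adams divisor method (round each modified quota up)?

Adams

Webster: Alpha 7, Beta 4, Gamma 15, Delta 7.
Adams: Alpha 7, Beta 4, Gamma 14, Delta 8.
Delta gets 7 under Webster and 8 under Adams.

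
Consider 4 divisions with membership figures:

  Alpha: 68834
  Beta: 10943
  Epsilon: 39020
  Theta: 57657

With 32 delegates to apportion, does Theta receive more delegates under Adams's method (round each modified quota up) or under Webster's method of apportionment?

Adams: Alpha 12, Beta 2, Epsilon 7, Theta 11.
Webster: Alpha 13, Beta 2, Epsilon 7, Theta 10.
Theta gets 11 under Adams and 10 under Webster.

Adams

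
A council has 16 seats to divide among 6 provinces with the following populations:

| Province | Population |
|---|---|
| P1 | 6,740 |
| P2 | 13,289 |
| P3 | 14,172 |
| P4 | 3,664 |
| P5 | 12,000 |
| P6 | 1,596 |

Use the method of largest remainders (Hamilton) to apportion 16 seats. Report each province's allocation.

P1: 2, P2: 4, P3: 4, P4: 1, P5: 4, P6: 1

Standard divisor: 51461 ÷ 16 ≈ 3216.312.
Standard quotas: P1 2.0956, P2 4.1318, P3 4.4063, P4 1.1392, P5 3.7310, P6 0.4962.
Lower quotas: P1 2, P2 4, P3 4, P4 1, P5 3, P6 0 (sum 14, leaving 2 seats).
Remainders in descending order: P5 0.7310, P6 0.4962, P3 0.4063, P4 0.1392, P2 0.1318, P1 0.0956.
Largest remainders: P5, P6 receive the extra seats.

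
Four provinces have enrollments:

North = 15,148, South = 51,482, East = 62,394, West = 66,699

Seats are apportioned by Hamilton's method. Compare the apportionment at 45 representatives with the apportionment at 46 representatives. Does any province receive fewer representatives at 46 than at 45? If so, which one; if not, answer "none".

North

At 45 seats: North 4, South 12, East 14, West 15.
At 46 seats: North 3, South 12, East 15, West 16.
North drops from 4 to 3.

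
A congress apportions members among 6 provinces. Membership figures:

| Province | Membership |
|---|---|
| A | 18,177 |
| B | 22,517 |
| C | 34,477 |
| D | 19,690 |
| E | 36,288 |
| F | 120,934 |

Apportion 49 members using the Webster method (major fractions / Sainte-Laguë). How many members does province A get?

Standard divisor 252083/49 ≈ 5144.551; standard quotas: A 3.533, B 4.377, C 6.702, D 3.827, E 7.054, F 23.507.
Rounding to the nearest integer gives 4, 4, 7, 4, 7, 24 = 50 seats, so the divisor must be adjusted.
With modified divisor 5160.32: modified quotas A 3.522, B 4.363, C 6.681, D 3.816, E 7.032, F 23.435.
Rounding to the nearest integer: A 4, B 4, C 7, D 4, E 7, F 23 (total 49).
A receives 4.

4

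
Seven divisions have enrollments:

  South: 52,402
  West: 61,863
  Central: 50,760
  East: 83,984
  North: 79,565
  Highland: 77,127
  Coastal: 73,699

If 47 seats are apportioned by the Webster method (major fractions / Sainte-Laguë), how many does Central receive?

5

Standard divisor 479400/47 ≈ 10200; standard quotas: South 5.137, West 6.065, Central 4.976, East 8.234, North 7.800, Highland 7.561, Coastal 7.225.
Rounding to the nearest integer gives South 5, West 6, Central 5, East 8, North 8, Highland 8, Coastal 7 — total 47, matching the house size, so no adjustment is needed.
Central receives 5.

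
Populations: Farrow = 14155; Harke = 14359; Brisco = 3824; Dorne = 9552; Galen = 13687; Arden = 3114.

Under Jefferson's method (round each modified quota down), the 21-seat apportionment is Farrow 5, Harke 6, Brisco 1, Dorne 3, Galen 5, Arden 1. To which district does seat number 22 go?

Priority for the next seat is population ÷ (current seats + 1).
Priorities: Farrow 2359.167, Harke 2051.286, Brisco 1912.000, Dorne 2388.000, Galen 2281.167, Arden 1557.000.
Highest priority: Dorne.

Dorne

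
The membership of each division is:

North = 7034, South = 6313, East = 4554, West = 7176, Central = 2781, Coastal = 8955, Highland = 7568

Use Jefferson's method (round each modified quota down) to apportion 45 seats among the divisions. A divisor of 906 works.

North=7, South=6, East=5, West=7, Central=3, Coastal=9, Highland=8

With modified divisor 906: modified quotas North 7.764, South 6.968, East 5.026, West 7.921, Central 3.070, Coastal 9.884, Highland 8.353.
Rounding down: North 7, South 6, East 5, West 7, Central 3, Coastal 9, Highland 8 (total 45).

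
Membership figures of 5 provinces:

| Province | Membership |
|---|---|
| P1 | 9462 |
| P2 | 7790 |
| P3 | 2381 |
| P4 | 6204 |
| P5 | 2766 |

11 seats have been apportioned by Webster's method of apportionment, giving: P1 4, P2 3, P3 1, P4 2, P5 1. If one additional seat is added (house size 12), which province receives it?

P4

Priority for the next seat is population ÷ (current seats + 0.5).
Priorities: P1 2102.667, P2 2225.714, P3 1587.333, P4 2481.600, P5 1844.000.
Highest priority: P4.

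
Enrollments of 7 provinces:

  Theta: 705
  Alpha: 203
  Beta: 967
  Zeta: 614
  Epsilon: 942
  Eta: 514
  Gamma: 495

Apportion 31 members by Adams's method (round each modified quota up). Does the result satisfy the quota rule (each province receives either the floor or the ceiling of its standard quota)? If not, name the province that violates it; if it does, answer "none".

Standard quotas: Theta 4.922, Alpha 1.417, Beta 6.752, Zeta 4.287, Epsilon 6.577, Eta 3.589, Gamma 3.456.
Adams allocation: Theta 5, Alpha 2, Beta 6, Zeta 4, Epsilon 6, Eta 4, Gamma 4.
Every allocation lies between the lower and upper quota.

none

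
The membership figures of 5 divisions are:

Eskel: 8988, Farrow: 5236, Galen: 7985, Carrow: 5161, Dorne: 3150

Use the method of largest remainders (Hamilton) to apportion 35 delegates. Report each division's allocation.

The standard divisor is 30520/35 = 872.
Standard quotas: Eskel 10.3073, Farrow 6.0046, Galen 9.1571, Carrow 5.9186, Dorne 3.6124.
Lower quotas: Eskel 10, Farrow 6, Galen 9, Carrow 5, Dorne 3 (sum 33, leaving 2 seats).
Remainders in descending order: Carrow 0.9186, Dorne 0.6124, Eskel 0.3073, Galen 0.1571, Farrow 0.0046.
The surplus seats go to Carrow, Dorne.

Eskel 10, Farrow 6, Galen 9, Carrow 6, Dorne 4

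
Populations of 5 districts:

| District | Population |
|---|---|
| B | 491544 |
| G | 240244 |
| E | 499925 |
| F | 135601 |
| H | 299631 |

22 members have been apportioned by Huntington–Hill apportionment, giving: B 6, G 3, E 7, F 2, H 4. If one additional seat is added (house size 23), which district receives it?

Priority for the next seat is population ÷ (√(s·(s+1))).
Priorities: B 75846.886, G 69352.469, E 66805.288, F 55358.876, H 66999.528.
Highest priority: B.

B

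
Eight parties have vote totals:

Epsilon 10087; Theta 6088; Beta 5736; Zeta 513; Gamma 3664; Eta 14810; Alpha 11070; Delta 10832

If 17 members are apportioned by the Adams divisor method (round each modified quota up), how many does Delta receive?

3

Standard divisor 62800/17 ≈ 3694.118; standard quotas: Epsilon 2.731, Theta 1.648, Beta 1.553, Zeta 0.139, Gamma 0.992, Eta 4.009, Alpha 2.997, Delta 2.932.
Rounding up gives 3, 2, 2, 1, 1, 5, 3, 3 = 20 seats, so the divisor must be adjusted.
With modified divisor 5200: modified quotas Epsilon 1.940, Theta 1.171, Beta 1.103, Zeta 0.099, Gamma 0.705, Eta 2.848, Alpha 2.129, Delta 2.083.
Rounding up: Epsilon 2, Theta 2, Beta 2, Zeta 1, Gamma 1, Eta 3, Alpha 3, Delta 3 (total 17).
Delta receives 3.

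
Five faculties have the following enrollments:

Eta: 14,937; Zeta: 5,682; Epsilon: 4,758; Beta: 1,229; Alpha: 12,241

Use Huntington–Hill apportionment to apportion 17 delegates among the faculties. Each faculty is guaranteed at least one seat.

With divisor 2312: modified quotas Eta 6.461, Zeta 2.458, Epsilon 2.058, Beta 0.532, Alpha 5.295.
Geometric-mean thresholds: Eta √(6·7)=6.481, Zeta √(2·3)=2.449, Epsilon √(2·3)=2.449, Beta (min 1), Alpha √(5·6)=5.477.
Each quota rounded against its threshold gives Eta 6, Zeta 3, Epsilon 2, Beta 1, Alpha 5 (total 17).

Eta: 6, Zeta: 3, Epsilon: 2, Beta: 1, Alpha: 5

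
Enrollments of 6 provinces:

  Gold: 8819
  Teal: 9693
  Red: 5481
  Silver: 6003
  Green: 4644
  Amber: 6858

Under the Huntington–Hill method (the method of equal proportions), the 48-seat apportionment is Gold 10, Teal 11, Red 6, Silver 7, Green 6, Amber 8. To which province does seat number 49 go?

Red

Priority for the next seat is population ÷ (√(s·(s+1))).
Priorities: Gold 840.859, Teal 843.667, Red 845.737, Silver 802.185, Green 716.585, Amber 808.223.
Highest priority: Red.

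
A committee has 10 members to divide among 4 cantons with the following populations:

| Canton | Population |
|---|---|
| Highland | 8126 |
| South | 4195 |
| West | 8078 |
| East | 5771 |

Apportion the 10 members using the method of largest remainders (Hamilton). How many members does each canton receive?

Total 26170; standard divisor 26170/10 = 2617.
Standard quotas: Highland 3.1051, South 1.6030, West 3.0867, East 2.2052.
Lower quotas: Highland 3, South 1, West 3, East 2 (sum 9, leaving 1 seat).
Remainders in descending order: South 0.6030, East 0.2052, Highland 0.1051, West 0.0867.
The surplus seat goes to South.

Highland: 3, South: 2, West: 3, East: 2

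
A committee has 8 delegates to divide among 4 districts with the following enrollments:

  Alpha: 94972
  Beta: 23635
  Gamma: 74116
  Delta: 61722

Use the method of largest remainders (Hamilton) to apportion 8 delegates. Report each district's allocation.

Alpha=3; Beta=1; Gamma=2; Delta=2

The standard divisor is 254445/8 ≈ 31805.625.
Standard quotas: Alpha 2.9860, Beta 0.7431, Gamma 2.3303, Delta 1.9406.
Lower quotas: Alpha 2, Beta 0, Gamma 2, Delta 1 (sum 5, leaving 3 seats).
Remainders in descending order: Alpha 0.9860, Delta 0.9406, Beta 0.7431, Gamma 0.3303.
The surplus seats go to Alpha, Delta, Beta.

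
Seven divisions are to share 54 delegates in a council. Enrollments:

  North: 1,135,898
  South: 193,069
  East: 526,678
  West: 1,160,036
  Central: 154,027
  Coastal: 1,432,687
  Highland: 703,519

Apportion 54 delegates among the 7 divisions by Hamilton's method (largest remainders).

Total 5305914; standard divisor 5305914/54 ≈ 98257.667.
Standard quotas: North 11.5604, South 1.9649, East 5.3602, West 11.8061, Central 1.5676, Coastal 14.5809, Highland 7.1599.
Lower quotas: North 11, South 1, East 5, West 11, Central 1, Coastal 14, Highland 7 (sum 50, leaving 4 seats).
Remainders in descending order: South 0.9649, West 0.8061, Coastal 0.5809, Central 0.5676, North 0.5604, East 0.3602, Highland 0.1599.
Largest remainders: South, West, Coastal, Central receive the extra seats.

North=11, South=2, East=5, West=12, Central=2, Coastal=15, Highland=7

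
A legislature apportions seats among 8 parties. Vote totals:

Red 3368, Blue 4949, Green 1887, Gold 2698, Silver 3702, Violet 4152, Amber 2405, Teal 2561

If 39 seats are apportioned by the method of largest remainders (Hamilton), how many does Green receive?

Total 25722; standard divisor 25722/39 ≈ 659.538.
Standard quotas: Red 5.107, Blue 7.504, Green 2.861, Gold 4.091, Silver 5.613, Violet 6.295, Amber 3.646, Teal 3.883.
Lower quotas: Red 5, Blue 7, Green 2, Gold 4, Silver 5, Violet 6, Amber 3, Teal 3 (sum 35, leaving 4 seats).
Remainders in descending order: Teal 0.883, Green 0.861, Amber 0.646, Silver 0.613, Blue 0.504, Violet 0.295, Red 0.107, Gold 0.091.
Largest remainders: Teal, Green, Amber, Silver receive the extra seats.
Green receives 3.

3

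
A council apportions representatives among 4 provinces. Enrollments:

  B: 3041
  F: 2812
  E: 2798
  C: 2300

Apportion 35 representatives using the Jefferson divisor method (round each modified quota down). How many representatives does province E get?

Standard divisor 10951/35 ≈ 312.886; standard quotas: B 9.719, F 8.987, E 8.943, C 7.351.
Rounding down gives 9, 8, 8, 7 = 32 seats, so the divisor must be adjusted.
With modified divisor 300: modified quotas B 10.137, F 9.373, E 9.327, C 7.667.
Rounding down: B 10, F 9, E 9, C 7 (total 35).
E receives 9.

9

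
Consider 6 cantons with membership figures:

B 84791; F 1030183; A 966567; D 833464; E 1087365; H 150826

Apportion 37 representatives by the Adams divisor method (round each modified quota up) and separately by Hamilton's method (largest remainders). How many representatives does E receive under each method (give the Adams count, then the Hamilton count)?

9 and 10

Adams: B 1, F 9, A 9, D 7, E 9, H 2.
Hamilton: B 1, F 9, A 9, D 7, E 10, H 1.
E gets 9 under Adams and 10 under Hamilton.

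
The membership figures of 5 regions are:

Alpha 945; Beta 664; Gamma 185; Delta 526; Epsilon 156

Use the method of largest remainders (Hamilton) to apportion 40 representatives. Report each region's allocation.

Alpha=15, Beta=11, Gamma=3, Delta=8, Epsilon=3

Total 2476; standard divisor 2476/40 ≈ 61.9.
Standard quotas: Alpha 15.267, Beta 10.727, Gamma 2.989, Delta 8.498, Epsilon 2.520.
Lower quotas: Alpha 15, Beta 10, Gamma 2, Delta 8, Epsilon 2 (sum 37, leaving 3 seats).
Remainders in descending order: Gamma 0.989, Beta 0.727, Epsilon 0.520, Delta 0.498, Alpha 0.267.
The surplus seats go to Gamma, Beta, Epsilon.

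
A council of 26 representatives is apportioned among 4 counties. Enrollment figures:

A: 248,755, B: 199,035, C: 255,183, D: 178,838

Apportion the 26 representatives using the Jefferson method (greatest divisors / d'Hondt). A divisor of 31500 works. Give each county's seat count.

A: 7, B: 6, C: 8, D: 5

With modified divisor 31500: modified quotas A 7.897, B 6.319, C 8.101, D 5.677.
Rounding down: A 7, B 6, C 8, D 5 (total 26).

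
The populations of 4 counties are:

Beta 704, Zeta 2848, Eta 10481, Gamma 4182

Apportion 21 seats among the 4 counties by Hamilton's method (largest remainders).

Beta 1, Zeta 3, Eta 12, Gamma 5

Total 18215; standard divisor 18215/21 ≈ 867.381.
Standard quotas: Beta 0.8116, Zeta 3.2834, Eta 12.0835, Gamma 4.8214.
Lower quotas: Beta 0, Zeta 3, Eta 12, Gamma 4 (sum 19, leaving 2 seats).
Remainders in descending order: Gamma 0.8214, Beta 0.8116, Zeta 0.2834, Eta 0.0835.
The surplus seats go to Gamma, Beta.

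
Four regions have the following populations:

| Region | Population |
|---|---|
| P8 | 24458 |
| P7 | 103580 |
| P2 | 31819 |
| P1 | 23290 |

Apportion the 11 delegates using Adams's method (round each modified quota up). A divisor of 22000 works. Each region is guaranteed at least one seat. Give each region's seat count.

With modified divisor 22000: modified quotas P8 1.112, P7 4.708, P2 1.446, P1 1.059.
Rounding up: P8 2, P7 5, P2 2, P1 2 (total 11).

P8 2, P7 5, P2 2, P1 2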